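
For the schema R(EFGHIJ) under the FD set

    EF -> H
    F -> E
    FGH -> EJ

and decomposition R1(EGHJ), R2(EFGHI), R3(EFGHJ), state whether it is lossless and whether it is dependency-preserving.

Lossless test (chase): Rows 2 and 3 agree on FGH; apply FGH→EJ and equate their EJ entries. Row 2 is now all distinguished symbols — the join is lossless.
Dependency preservation: every FD's attributes lie within a single fragment, so each can be enforced locally — preserved.

lossless and dependency-preserving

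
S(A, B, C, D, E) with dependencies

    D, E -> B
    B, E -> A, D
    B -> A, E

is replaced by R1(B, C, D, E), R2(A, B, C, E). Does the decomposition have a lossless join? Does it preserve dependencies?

Lossless test: (B, C, E)⁺ = {A, B, C, D, E}, which contains all of one fragment — lossless.
Dependency preservation: B, E → A, D is not contained in any single fragment, but the restricted closure of its left-hand side across the fragments still reaches the right-hand side; the remaining FDs each lie inside some fragment. All dependencies are preserved.

lossless and dependency-preserving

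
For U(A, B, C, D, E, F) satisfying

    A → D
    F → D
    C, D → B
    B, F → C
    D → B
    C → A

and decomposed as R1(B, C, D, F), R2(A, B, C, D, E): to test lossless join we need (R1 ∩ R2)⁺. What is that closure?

A, B, C, D

R1 ∩ R2 = {B, C, D}.
C → A applies, adding A
Closure: {A, B, C, D}.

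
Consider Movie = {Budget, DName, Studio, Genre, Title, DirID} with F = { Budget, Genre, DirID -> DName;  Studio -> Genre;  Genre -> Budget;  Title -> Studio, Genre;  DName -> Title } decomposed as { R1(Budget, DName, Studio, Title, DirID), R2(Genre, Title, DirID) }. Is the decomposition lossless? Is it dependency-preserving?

Lossless test: (Title, DirID)⁺ = {Budget, DName, Studio, Genre, Title, DirID}, which contains all of one fragment — lossless.
Dependency preservation: the restricted closure of {Studio} across the fragments never reaches {Genre}, so Studio → Genre cannot be enforced without a join — not preserved.

lossless but not dependency-preserving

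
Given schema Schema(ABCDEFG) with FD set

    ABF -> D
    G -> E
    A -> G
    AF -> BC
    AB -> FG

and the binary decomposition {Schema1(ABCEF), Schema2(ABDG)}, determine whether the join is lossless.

Yes

Common attributes: Schema1 ∩ Schema2 = {AB}.
Closure of {AB}: A → G applies, adding G; AB → FG applies, adding F; ABF → D applies, adding D; G → E applies, adding E; AF → BC applies, adding C. So (AB)⁺ = {ABCDEFG}.
This closure contains every attribute of Schema1, so Schema1 ∩ Schema2 → Schema1. The join is lossless.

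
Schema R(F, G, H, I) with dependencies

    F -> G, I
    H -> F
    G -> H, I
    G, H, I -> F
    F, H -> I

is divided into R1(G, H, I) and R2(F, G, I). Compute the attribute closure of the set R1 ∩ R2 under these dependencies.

F, G, H, I

R1 ∩ R2 = {G, I}.
G → H, I applies, adding H
G, H, I → F applies, adding F
Closure: {F, G, H, I}.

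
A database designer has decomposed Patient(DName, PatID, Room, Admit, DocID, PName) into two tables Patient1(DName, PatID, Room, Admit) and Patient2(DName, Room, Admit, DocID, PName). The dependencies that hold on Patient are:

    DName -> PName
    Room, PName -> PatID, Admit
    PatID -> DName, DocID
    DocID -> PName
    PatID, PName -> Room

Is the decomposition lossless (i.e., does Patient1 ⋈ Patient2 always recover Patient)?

Common attributes: Patient1 ∩ Patient2 = {DName, Room, Admit}.
Closure of {DName, Room, Admit}: DName → PName applies, adding PName; Room, PName → PatID, Admit applies, adding PatID; PatID → DName, DocID applies, adding DocID. So (DName, Room, Admit)⁺ = {DName, PatID, Room, Admit, DocID, PName}.
This closure contains every attribute of Patient1, so Patient1 ∩ Patient2 → Patient1. The join is lossless.

Yes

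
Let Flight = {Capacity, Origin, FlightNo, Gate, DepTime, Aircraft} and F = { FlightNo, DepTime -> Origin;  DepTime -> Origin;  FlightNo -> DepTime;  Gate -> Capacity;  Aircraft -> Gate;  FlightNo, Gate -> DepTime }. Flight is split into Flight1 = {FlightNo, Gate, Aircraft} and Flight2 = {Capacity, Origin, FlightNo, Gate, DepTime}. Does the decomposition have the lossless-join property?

Common attributes: Flight1 ∩ Flight2 = {FlightNo, Gate}.
Closure of {FlightNo, Gate}: FlightNo → DepTime applies, adding DepTime; Gate → Capacity applies, adding Capacity; FlightNo, DepTime → Origin applies, adding Origin. So (FlightNo, Gate)⁺ = {Capacity, Origin, FlightNo, Gate, DepTime}.
This closure contains every attribute of Flight2, so Flight1 ∩ Flight2 → Flight2. The join is lossless.

Yes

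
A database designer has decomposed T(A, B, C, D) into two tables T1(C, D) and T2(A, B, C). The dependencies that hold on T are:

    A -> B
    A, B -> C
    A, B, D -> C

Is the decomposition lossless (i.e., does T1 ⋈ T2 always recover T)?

Common attributes: T1 ∩ T2 = {C}.
No dependency enlarges {C}, so (C)⁺ = {C}.
The closure contains neither all of T1 = {C, D} nor all of T2 = {A, B, C}, so the common attributes are not a superkey of either fragment. The join is lossy.

No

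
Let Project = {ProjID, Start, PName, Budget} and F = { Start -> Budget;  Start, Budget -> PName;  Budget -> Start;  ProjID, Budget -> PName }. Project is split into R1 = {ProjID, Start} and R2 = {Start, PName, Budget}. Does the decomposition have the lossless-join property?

Yes

Common attributes: R1 ∩ R2 = {Start}.
Closure of {Start}: Start → Budget applies, adding Budget; Start, Budget → PName applies, adding PName. So (Start)⁺ = {Start, PName, Budget}.
This closure contains every attribute of R2, so R1 ∩ R2 → R2. The join is lossless.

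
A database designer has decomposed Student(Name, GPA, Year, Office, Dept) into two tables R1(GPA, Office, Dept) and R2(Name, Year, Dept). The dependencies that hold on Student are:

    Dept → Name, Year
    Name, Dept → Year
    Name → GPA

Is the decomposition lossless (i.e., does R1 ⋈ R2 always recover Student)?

Yes

Common attributes: R1 ∩ R2 = {Dept}.
Closure of {Dept}: Dept → Name, Year applies, adding Name, Year; Name → GPA applies, adding GPA. So (Dept)⁺ = {Name, GPA, Year, Dept}.
This closure contains every attribute of R2, so R1 ∩ R2 → R2. The join is lossless.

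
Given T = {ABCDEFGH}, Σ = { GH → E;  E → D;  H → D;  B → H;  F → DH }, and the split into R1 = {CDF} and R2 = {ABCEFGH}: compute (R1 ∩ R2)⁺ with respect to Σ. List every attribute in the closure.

R1 ∩ R2 = {CF}.
F → DH applies, adding DH
Closure: {CDFH}.

CDFH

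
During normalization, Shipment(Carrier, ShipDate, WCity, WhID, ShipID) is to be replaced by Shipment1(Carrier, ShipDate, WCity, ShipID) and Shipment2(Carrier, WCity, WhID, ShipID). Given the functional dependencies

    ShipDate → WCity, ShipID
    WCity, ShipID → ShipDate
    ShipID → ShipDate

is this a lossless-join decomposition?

Common attributes: Shipment1 ∩ Shipment2 = {Carrier, WCity, ShipID}.
Closure of {Carrier, WCity, ShipID}: WCity, ShipID → ShipDate applies, adding ShipDate. So (Carrier, WCity, ShipID)⁺ = {Carrier, ShipDate, WCity, ShipID}.
This closure contains every attribute of Shipment1, so Shipment1 ∩ Shipment2 → Shipment1. The join is lossless.

Yes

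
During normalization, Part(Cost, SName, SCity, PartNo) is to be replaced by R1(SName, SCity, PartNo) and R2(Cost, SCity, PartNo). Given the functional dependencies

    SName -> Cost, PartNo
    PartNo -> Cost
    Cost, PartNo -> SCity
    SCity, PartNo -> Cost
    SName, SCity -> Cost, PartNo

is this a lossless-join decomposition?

Yes

Common attributes: R1 ∩ R2 = {SCity, PartNo}.
Closure of {SCity, PartNo}: PartNo → Cost applies, adding Cost. So (SCity, PartNo)⁺ = {Cost, SCity, PartNo}.
This closure contains every attribute of R2, so R1 ∩ R2 → R2. The join is lossless.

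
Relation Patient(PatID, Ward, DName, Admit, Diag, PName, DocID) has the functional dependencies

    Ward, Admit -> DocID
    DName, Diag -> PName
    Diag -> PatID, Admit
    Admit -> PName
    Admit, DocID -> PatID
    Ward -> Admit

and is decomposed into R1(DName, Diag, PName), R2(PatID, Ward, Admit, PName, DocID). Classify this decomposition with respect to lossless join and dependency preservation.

lossy and not dependency-preserving

Lossless test: (PName)⁺ = {PName}, which is a superkey of neither fragment — lossy.
Dependency preservation: the restricted closure of {Diag} across the fragments never reaches {PatID, Admit}, so Diag → PatID, Admit cannot be enforced without a join — not preserved.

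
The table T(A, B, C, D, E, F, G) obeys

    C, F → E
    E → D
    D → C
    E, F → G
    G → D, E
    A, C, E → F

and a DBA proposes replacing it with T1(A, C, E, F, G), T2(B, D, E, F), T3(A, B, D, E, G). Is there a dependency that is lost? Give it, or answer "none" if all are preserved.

Check D → C: no single fragment contains all of {C, D}, and the restricted closure of {D} across the fragments never reaches {C}.
C, F → E is preserved.
E → D is preserved.
E, F → G is preserved.
G → D, E is preserved.
A, C, E → F is preserved.

D → C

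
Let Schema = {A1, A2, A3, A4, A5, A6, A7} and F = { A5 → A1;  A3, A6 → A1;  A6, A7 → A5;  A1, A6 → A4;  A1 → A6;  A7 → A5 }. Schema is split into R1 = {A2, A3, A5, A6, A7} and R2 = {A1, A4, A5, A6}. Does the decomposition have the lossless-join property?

Common attributes: R1 ∩ R2 = {A5, A6}.
Closure of {A5, A6}: A5 → A1 applies, adding A1; A1, A6 → A4 applies, adding A4. So (A5, A6)⁺ = {A1, A4, A5, A6}.
This closure contains every attribute of R2, so R1 ∩ R2 → R2. The join is lossless.

Yes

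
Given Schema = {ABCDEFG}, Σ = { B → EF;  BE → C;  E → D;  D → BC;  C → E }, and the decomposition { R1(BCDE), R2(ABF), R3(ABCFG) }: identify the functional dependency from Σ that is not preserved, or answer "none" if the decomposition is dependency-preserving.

B → EF: restricted closure across fragments reaches EF.
BE → C lies within R1.
E → D lies within R1.
D → BC lies within R1.
C → E lies within R1.
Every dependency is enforceable on the fragments, so the decomposition is dependency-preserving.

none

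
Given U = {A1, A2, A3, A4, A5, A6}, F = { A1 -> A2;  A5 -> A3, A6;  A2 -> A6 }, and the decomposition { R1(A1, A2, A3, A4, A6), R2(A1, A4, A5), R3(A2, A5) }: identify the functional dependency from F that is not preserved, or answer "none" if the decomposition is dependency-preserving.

A5 -> A3, A6

Check A5 → A3, A6: no single fragment contains all of {A3, A5, A6}, and the restricted closure of {A5} across the fragments never reaches {A3, A6}.
A1 → A2 is preserved.
A2 → A6 is preserved.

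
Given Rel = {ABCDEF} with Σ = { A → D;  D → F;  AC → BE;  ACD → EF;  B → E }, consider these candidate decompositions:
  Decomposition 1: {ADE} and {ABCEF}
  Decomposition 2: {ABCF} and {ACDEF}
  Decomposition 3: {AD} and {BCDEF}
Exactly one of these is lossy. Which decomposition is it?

Decomposition 3

Decomposition 1: common = {AE}, closure = {ADEF} → lossless.
Decomposition 2: common = {ACF}, closure = {ABCDEF} → lossless.
Decomposition 3: common = {D}, closure = {DF} → lossy.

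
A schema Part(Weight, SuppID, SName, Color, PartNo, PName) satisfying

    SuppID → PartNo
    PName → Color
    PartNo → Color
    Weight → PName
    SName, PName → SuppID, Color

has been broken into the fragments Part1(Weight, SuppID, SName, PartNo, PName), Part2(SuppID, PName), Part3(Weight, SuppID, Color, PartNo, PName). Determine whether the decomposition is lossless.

Yes

Chase test. Columns are Weight, SuppID, SName, Color, PartNo, PName; row i has aⱼ where attribute j ∈ Parti, else bᵢⱼ.
Initial tableau (one row per fragment):
  row 1: a1 a2 a3 b14 a5 a6
  row 2: b21 a2 b23 b24 b25 a6
  row 3: a1 a2 b33 a4 a5 a6
Rows 1 and 2 agree on SuppID; apply SuppID→PartNo and equate their PartNo entries.
Rows 1 and 2 agree on PName; apply PName→Color and equate their Color entries.
Rows 1 and 3 agree on PName; apply PName→Color and equate their Color entries.
Row 1 is now all distinguished symbols — the join is lossless.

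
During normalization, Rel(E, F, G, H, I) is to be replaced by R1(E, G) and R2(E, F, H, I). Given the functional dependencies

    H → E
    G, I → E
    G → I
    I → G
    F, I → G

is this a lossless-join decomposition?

No

Common attributes: R1 ∩ R2 = {E}.
No dependency enlarges {E}, so (E)⁺ = {E}.
The closure contains neither all of R1 = {E, G} nor all of R2 = {E, F, H, I}, so the common attributes are not a superkey of either fragment. The join is lossy.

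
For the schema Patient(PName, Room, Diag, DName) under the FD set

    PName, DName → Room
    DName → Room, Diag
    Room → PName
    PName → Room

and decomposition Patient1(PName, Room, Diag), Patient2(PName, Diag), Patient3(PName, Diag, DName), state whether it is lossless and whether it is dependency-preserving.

Lossless test (chase): Rows 1 and 2 agree on PName; apply PName→Room and equate their Room entries. Rows 1 and 3 agree on PName; apply PName→Room and equate their Room entries. Row 3 is now all distinguished symbols — the join is lossless.
Dependency preservation: PName, DName → Room; DName → Room, Diag are not contained in any single fragment, but the restricted closure of each left-hand side across the fragments still reaches the right-hand side; the remaining FDs each lie inside some fragment. All dependencies are preserved.

lossless and dependency-preserving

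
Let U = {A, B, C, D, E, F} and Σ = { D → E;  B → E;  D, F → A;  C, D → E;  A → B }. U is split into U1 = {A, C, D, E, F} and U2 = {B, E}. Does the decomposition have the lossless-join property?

Common attributes: U1 ∩ U2 = {E}.
No dependency enlarges {E}, so (E)⁺ = {E}.
The closure contains neither all of U1 = {A, C, D, E, F} nor all of U2 = {B, E}, so the common attributes are not a superkey of either fragment. The join is lossy.

No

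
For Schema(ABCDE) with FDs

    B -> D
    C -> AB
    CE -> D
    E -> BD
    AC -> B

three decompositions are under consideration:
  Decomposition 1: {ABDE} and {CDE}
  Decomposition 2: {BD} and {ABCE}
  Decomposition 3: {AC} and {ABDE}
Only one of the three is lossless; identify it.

Decomposition 1: common = {DE}, closure = {BDE} → lossy.
Decomposition 2: common = {B}, closure = {BD} → lossless.
Decomposition 3: common = {A}, closure = {A} → lossy.

Decomposition 2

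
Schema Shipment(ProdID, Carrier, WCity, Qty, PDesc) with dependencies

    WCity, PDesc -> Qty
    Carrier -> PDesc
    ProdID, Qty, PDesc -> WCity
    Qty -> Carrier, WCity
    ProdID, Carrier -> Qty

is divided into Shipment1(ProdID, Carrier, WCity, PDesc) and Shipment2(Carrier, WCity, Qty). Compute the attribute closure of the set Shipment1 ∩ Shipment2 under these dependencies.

Shipment1 ∩ Shipment2 = {Carrier, WCity}.
Carrier → PDesc applies, adding PDesc
WCity, PDesc → Qty applies, adding Qty
Closure: {Carrier, WCity, Qty, PDesc}.

Carrier, WCity, Qty, PDesc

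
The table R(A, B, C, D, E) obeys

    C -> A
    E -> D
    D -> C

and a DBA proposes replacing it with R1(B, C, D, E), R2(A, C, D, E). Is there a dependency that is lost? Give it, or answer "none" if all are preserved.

none

C → A lies within R2.
E → D lies within R1.
D → C lies within R1.
Every dependency is enforceable on the fragments, so the decomposition is dependency-preserving.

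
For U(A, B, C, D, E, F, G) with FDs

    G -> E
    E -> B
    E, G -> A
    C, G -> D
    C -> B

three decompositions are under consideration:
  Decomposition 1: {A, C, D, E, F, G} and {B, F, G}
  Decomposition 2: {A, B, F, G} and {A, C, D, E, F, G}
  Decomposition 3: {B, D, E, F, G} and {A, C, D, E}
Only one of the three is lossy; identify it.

Decomposition 1: common = {F, G}, closure = {A, B, E, F, G} → lossless.
Decomposition 2: common = {A, F, G}, closure = {A, B, E, F, G} → lossless.
Decomposition 3: common = {D, E}, closure = {B, D, E} → lossy.

Decomposition 3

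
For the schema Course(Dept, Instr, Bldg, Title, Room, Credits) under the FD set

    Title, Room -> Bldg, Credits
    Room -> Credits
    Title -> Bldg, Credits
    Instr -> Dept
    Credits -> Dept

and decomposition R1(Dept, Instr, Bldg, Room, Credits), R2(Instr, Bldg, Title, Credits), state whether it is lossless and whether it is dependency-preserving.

lossy but dependency-preserving

Lossless test: (Instr, Bldg, Credits)⁺ = {Dept, Instr, Bldg, Credits}, which is a superkey of neither fragment — lossy.
Dependency preservation: Title, Room → Bldg, Credits is not contained in any single fragment, but the restricted closure of its left-hand side across the fragments still reaches the right-hand side; the remaining FDs each lie inside some fragment. All dependencies are preserved.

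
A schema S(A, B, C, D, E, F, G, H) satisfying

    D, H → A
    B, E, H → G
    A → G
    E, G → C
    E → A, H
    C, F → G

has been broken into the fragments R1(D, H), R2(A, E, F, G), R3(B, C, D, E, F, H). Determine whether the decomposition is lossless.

Yes

Chase test. Columns are A, B, C, D, E, F, G, H; row i has aⱼ where attribute j ∈ Ri, else bᵢⱼ.
Initial tableau (one row per fragment):
  row 1: b11 b12 b13 a4 b15 b16 b17 a8
  row 2: a1 b22 b23 b24 a5 a6 a7 b28
  row 3: b31 a2 a3 a4 a5 a6 b37 a8
Rows 1 and 3 agree on D, H; apply D, H→A and equate their A entries.
Rows 1 and 3 agree on A; apply A→G and equate their G entries.
Rows 2 and 3 agree on E; apply E→A, H and equate their A, H entries.
Rows 1 and 2 agree on A; apply A→G and equate their G entries.
Rows 2 and 3 agree on E, G; apply E, G→C and equate their C entries.
Row 3 is now all distinguished symbols — the join is lossless.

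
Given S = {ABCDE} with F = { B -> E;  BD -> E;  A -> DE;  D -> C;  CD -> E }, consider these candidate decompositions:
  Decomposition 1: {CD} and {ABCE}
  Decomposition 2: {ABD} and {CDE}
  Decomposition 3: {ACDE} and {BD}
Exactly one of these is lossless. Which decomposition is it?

Decomposition 2

Decomposition 1: common = {C}, closure = {C} → lossy.
Decomposition 2: common = {D}, closure = {CDE} → lossless.
Decomposition 3: common = {D}, closure = {CDE} → lossy.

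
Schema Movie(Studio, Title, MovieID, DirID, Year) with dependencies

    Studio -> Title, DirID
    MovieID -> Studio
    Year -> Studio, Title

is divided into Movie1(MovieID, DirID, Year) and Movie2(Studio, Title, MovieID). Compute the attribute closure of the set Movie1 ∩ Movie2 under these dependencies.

Movie1 ∩ Movie2 = {MovieID}.
MovieID → Studio applies, adding Studio
Studio → Title, DirID applies, adding Title, DirID
Closure: {Studio, Title, MovieID, DirID}.

Studio, Title, MovieID, DirID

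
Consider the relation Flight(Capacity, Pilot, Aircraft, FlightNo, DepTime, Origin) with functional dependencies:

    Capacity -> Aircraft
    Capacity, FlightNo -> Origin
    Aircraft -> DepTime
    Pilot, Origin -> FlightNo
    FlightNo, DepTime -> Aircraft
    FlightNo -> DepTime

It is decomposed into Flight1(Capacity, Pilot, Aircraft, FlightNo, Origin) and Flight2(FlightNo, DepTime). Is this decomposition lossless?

Yes

Common attributes: Flight1 ∩ Flight2 = {FlightNo}.
Closure of {FlightNo}: FlightNo → DepTime applies, adding DepTime; FlightNo, DepTime → Aircraft applies, adding Aircraft. So (FlightNo)⁺ = {Aircraft, FlightNo, DepTime}.
This closure contains every attribute of Flight2, so Flight1 ∩ Flight2 → Flight2. The join is lossless.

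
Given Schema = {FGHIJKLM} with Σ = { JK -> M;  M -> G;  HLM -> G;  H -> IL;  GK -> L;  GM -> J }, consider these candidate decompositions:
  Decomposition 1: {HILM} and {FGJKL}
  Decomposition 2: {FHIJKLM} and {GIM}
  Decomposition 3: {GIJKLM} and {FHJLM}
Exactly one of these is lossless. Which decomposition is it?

Decomposition 1: common = {L}, closure = {L} → lossy.
Decomposition 2: common = {IM}, closure = {GIJM} → lossless.
Decomposition 3: common = {JLM}, closure = {GJLM} → lossy.

Decomposition 2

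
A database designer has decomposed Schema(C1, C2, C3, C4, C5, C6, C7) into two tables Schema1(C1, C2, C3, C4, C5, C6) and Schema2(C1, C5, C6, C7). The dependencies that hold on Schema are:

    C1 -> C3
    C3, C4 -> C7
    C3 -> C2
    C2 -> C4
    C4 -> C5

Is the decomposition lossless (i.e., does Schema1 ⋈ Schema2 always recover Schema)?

Yes

Common attributes: Schema1 ∩ Schema2 = {C1, C5, C6}.
Closure of {C1, C5, C6}: C1 → C3 applies, adding C3; C3 → C2 applies, adding C2; C2 → C4 applies, adding C4; C3, C4 → C7 applies, adding C7. So (C1, C5, C6)⁺ = {C1, C2, C3, C4, C5, C6, C7}.
This closure contains every attribute of Schema1, so Schema1 ∩ Schema2 → Schema1. The join is lossless.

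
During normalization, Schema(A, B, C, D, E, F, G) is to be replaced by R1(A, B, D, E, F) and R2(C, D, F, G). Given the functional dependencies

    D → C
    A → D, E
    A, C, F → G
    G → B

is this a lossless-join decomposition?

Common attributes: R1 ∩ R2 = {D, F}.
Closure of {D, F}: D → C applies, adding C. So (D, F)⁺ = {C, D, F}.
The closure contains neither all of R1 = {A, B, D, E, F} nor all of R2 = {C, D, F, G}, so the common attributes are not a superkey of either fragment. The join is lossy.

No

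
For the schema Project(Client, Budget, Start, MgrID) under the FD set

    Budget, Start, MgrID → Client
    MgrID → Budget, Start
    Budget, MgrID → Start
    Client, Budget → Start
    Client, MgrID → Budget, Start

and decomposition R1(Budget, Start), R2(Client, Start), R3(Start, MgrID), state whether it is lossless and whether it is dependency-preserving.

lossy and not dependency-preserving

Lossless test (chase): applying each FD to every pair of rows produces no changes in the tableau, so no row becomes fully distinguished — the join is lossy.
Dependency preservation: the restricted closure of {Budget, Start, MgrID} across the fragments never reaches {Client}, so Budget, Start, MgrID → Client cannot be enforced without a join — not preserved.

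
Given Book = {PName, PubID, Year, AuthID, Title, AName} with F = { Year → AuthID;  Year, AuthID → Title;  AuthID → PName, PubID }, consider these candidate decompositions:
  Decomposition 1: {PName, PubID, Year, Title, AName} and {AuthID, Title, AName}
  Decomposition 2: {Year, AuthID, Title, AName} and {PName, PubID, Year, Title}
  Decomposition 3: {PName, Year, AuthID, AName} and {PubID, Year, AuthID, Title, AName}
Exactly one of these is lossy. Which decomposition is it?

Decomposition 1

Decomposition 1: common = {Title, AName}, closure = {Title, AName} → lossy.
Decomposition 2: common = {Year, Title}, closure = {PName, PubID, Year, AuthID, Title} → lossless.
Decomposition 3: common = {Year, AuthID, AName}, closure = {PName, PubID, Year, AuthID, Title, AName} → lossless.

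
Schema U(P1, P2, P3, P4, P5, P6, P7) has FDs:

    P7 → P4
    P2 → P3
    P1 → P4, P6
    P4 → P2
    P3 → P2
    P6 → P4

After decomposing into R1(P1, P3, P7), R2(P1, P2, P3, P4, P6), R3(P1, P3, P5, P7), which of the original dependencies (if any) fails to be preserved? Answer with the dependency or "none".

P7 → P4

Check P7 → P4: no single fragment contains all of {P4, P7}, and the restricted closure of {P7} across the fragments never reaches {P4}.
P2 → P3 is preserved.
P1 → P4, P6 is preserved.
P4 → P2 is preserved.
P3 → P2 is preserved.
P6 → P4 is preserved.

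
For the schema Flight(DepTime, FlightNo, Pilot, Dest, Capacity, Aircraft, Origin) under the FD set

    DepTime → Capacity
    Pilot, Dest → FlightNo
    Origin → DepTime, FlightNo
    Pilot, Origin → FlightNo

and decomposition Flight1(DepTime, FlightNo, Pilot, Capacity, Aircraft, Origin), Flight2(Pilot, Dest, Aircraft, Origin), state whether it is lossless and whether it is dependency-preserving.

lossless but not dependency-preserving

Lossless test: (Pilot, Aircraft, Origin)⁺ = {DepTime, FlightNo, Pilot, Capacity, Aircraft, Origin}, which contains all of one fragment — lossless.
Dependency preservation: the restricted closure of {Pilot, Dest} across the fragments never reaches {FlightNo}, so Pilot, Dest → FlightNo cannot be enforced without a join — not preserved.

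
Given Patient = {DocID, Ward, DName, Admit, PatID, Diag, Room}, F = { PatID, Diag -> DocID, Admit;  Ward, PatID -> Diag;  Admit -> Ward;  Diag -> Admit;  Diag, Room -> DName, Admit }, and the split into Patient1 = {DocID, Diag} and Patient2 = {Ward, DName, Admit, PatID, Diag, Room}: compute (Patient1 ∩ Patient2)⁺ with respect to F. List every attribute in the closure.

Patient1 ∩ Patient2 = {Diag}.
Diag → Admit applies, adding Admit
Admit → Ward applies, adding Ward
Closure: {Ward, Admit, Diag}.

Ward, Admit, Diag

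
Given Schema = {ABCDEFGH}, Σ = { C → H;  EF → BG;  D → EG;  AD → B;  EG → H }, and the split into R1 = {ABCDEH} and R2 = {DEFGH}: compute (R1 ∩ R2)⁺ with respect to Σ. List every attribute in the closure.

R1 ∩ R2 = {DEH}.
D → EG applies, adding G
Closure: {DEGH}.

DEGH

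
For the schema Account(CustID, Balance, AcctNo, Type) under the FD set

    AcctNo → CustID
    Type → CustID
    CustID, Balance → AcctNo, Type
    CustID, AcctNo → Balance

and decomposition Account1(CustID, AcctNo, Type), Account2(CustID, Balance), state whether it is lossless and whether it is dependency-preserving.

lossy and not dependency-preserving

Lossless test: (CustID)⁺ = {CustID}, which is a superkey of neither fragment — lossy.
Dependency preservation: the restricted closure of {CustID, Balance} across the fragments never reaches {AcctNo, Type}, so CustID, Balance → AcctNo, Type cannot be enforced without a join — not preserved.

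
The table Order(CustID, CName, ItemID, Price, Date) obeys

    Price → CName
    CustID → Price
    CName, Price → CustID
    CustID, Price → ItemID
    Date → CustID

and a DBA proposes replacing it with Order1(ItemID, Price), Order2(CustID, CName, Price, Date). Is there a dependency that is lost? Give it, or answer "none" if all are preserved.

none

Price → CName lies within Order2.
CustID → Price lies within Order2.
CName, Price → CustID lies within Order2.
CustID, Price → ItemID: restricted closure across fragments reaches ItemID.
Date → CustID lies within Order2.
Every dependency is enforceable on the fragments, so the decomposition is dependency-preserving.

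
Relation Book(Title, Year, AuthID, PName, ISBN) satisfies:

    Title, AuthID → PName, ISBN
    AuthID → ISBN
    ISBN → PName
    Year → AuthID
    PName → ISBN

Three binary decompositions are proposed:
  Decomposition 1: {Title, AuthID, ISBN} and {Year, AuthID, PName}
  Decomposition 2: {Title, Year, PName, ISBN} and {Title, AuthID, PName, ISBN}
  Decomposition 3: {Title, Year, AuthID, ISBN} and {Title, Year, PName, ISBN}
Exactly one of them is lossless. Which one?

Decomposition 3

Decomposition 1: common = {AuthID}, closure = {AuthID, PName, ISBN} → lossy.
Decomposition 2: common = {Title, PName, ISBN}, closure = {Title, PName, ISBN} → lossy.
Decomposition 3: common = {Title, Year, ISBN}, closure = {Title, Year, AuthID, PName, ISBN} → lossless.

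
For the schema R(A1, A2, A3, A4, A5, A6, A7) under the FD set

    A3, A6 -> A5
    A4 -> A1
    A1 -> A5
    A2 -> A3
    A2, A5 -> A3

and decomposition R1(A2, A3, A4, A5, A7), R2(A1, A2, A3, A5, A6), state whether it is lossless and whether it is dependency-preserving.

Lossless test: (A2, A3, A5)⁺ = {A2, A3, A5}, which is a superkey of neither fragment — lossy.
Dependency preservation: the restricted closure of {A4} across the fragments never reaches {A1}, so A4 → A1 cannot be enforced without a join — not preserved.

lossy and not dependency-preserving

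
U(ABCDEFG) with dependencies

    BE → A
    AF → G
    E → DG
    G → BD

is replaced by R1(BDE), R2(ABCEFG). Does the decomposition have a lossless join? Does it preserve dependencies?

lossless but not dependency-preserving

Lossless test: (BE)⁺ = {ABDEG}, which contains all of one fragment — lossless.
Dependency preservation: the restricted closure of {G} across the fragments never reaches {BD}, so G → BD cannot be enforced without a join — not preserved.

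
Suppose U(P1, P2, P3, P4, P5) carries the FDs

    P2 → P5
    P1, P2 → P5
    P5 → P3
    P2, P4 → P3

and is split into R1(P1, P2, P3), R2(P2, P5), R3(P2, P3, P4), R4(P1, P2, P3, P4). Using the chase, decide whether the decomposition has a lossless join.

Chase test. Columns are P1, P2, P3, P4, P5; row i has aⱼ where attribute j ∈ Ri, else bᵢⱼ.
Initial tableau (one row per fragment):
  row 1: a1 a2 a3 b14 b15
  row 2: b21 a2 b23 b24 a5
  row 3: b31 a2 a3 a4 b35
  row 4: a1 a2 a3 a4 b45
Rows 1 and 2 agree on P2; apply P2→P5 and equate their P5 entries.
Rows 1 and 3 agree on P2; apply P2→P5 and equate their P5 entries.
Rows 1 and 4 agree on P2; apply P2→P5 and equate their P5 entries.
Rows 1 and 2 agree on P5; apply P5→P3 and equate their P3 entries.
Row 4 is now all distinguished symbols — the join is lossless.

Yes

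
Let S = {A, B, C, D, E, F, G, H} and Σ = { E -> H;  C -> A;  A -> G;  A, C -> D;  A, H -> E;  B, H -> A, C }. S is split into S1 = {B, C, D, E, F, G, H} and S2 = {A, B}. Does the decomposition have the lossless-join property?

Common attributes: S1 ∩ S2 = {B}.
No dependency enlarges {B}, so (B)⁺ = {B}.
The closure contains neither all of S1 = {B, C, D, E, F, G, H} nor all of S2 = {A, B}, so the common attributes are not a superkey of either fragment. The join is lossy.

No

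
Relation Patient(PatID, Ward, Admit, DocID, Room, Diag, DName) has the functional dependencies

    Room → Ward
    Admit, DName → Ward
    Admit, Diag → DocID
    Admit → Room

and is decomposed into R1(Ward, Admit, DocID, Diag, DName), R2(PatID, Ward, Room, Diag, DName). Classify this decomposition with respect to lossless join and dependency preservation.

Lossless test: (Ward, Diag, DName)⁺ = {Ward, Diag, DName}, which is a superkey of neither fragment — lossy.
Dependency preservation: the restricted closure of {Admit} across the fragments never reaches {Room}, so Admit → Room cannot be enforced without a join — not preserved.

lossy and not dependency-preserving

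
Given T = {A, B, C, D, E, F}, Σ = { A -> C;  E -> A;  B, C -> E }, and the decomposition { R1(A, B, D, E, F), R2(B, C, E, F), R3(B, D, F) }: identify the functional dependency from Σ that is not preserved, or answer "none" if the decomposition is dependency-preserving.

A -> C

Check A → C: no single fragment contains all of {A, C}, and the restricted closure of {A} across the fragments never reaches {C}.
E → A is preserved.
B, C → E is preserved.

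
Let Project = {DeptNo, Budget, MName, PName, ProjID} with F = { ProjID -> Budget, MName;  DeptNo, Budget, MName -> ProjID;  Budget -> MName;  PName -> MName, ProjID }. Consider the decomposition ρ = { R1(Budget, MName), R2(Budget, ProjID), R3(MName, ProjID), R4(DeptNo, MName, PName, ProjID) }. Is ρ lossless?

Chase test. Columns are DeptNo, Budget, MName, PName, ProjID; row i has aⱼ where attribute j ∈ Ri, else bᵢⱼ.
Initial tableau (one row per fragment):
  row 1: b11 a2 a3 b14 b15
  row 2: b21 a2 b23 b24 a5
  row 3: b31 b32 a3 b34 a5
  row 4: a1 b42 a3 a4 a5
Rows 2 and 3 agree on ProjID; apply ProjID→Budget, MName and equate their Budget, MName entries.
Rows 2 and 4 agree on ProjID; apply ProjID→Budget, MName and equate their Budget, MName entries.
Row 4 is now all distinguished symbols — the join is lossless.

Yes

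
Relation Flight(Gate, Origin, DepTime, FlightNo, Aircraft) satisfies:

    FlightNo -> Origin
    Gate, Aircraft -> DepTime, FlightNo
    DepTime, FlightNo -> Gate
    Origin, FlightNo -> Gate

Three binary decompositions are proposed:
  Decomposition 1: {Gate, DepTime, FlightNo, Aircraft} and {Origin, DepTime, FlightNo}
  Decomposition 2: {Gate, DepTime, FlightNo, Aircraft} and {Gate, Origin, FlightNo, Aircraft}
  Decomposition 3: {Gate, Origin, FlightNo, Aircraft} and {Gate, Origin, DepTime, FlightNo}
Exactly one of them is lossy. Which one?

Decomposition 3

Decomposition 1: common = {DepTime, FlightNo}, closure = {Gate, Origin, DepTime, FlightNo} → lossless.
Decomposition 2: common = {Gate, FlightNo, Aircraft}, closure = {Gate, Origin, DepTime, FlightNo, Aircraft} → lossless.
Decomposition 3: common = {Gate, Origin, FlightNo}, closure = {Gate, Origin, FlightNo} → lossy.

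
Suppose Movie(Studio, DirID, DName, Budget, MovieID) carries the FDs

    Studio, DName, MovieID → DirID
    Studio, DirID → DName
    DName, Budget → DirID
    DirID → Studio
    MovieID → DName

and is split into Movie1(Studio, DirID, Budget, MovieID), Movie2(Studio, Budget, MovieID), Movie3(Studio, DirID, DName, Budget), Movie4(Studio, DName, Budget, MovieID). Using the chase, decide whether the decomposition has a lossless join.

Yes

Chase test. Columns are Studio, DirID, DName, Budget, MovieID; row i has aⱼ where attribute j ∈ Moviei, else bᵢⱼ.
Initial tableau (one row per fragment):
  row 1: a1 a2 b13 a4 a5
  row 2: a1 b22 b23 a4 a5
  row 3: a1 a2 a3 a4 b35
  row 4: a1 b42 a3 a4 a5
Rows 1 and 3 agree on Studio, DirID; apply Studio, DirID→DName and equate their DName entries.
Rows 1 and 4 agree on DName, Budget; apply DName, Budget→DirID and equate their DirID entries.
Rows 1 and 2 agree on MovieID; apply MovieID→DName and equate their DName entries.
Rows 1 and 2 agree on Studio, DName, MovieID; apply Studio, DName, MovieID→DirID and equate their DirID entries.
Row 1 is now all distinguished symbols — the join is lossless.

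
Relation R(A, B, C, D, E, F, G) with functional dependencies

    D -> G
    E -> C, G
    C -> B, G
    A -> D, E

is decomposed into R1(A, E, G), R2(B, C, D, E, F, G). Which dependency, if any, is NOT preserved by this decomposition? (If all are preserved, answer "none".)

A -> D, E

Check A → D, E: no single fragment contains all of {A, D, E}, and the restricted closure of {A} across the fragments never reaches {D, E}.
D → G is preserved.
E → C, G is preserved.
C → B, G is preserved.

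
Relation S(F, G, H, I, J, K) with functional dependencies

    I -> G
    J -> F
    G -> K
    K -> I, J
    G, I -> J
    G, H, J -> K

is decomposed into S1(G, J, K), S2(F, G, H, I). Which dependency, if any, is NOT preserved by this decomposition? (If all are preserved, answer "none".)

J -> F

Check J → F: no single fragment contains all of {F, J}, and the restricted closure of {J} across the fragments never reaches {F}.
I → G is preserved.
G → K is preserved.
K → I, J is preserved.
G, I → J is preserved.
G, H, J → K is preserved.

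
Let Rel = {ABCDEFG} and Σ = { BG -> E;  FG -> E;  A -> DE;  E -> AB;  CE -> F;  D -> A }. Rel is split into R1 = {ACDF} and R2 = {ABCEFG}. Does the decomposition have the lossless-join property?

Yes

Common attributes: R1 ∩ R2 = {ACF}.
Closure of {ACF}: A → DE applies, adding DE; E → AB applies, adding B. So (ACF)⁺ = {ABCDEF}.
This closure contains every attribute of R1, so R1 ∩ R2 → R1. The join is lossless.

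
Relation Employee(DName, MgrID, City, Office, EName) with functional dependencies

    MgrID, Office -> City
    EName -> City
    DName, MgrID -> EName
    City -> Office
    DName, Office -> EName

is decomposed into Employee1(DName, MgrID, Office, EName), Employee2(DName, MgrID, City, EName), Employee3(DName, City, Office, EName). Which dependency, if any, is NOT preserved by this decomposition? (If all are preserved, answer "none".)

MgrID, Office -> City

Check MgrID, Office → City: no single fragment contains all of {MgrID, City, Office}, and the restricted closure of {MgrID, Office} across the fragments never reaches {City}.
EName → City is preserved.
DName, MgrID → EName is preserved.
City → Office is preserved.
DName, Office → EName is preserved.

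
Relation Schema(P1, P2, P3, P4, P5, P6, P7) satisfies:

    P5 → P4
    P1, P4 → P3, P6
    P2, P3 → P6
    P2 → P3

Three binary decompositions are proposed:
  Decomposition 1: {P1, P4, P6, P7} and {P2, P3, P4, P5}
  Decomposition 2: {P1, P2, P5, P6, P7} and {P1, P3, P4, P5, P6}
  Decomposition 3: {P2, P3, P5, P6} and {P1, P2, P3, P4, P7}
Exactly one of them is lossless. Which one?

Decomposition 2

Decomposition 1: common = {P4}, closure = {P4} → lossy.
Decomposition 2: common = {P1, P5, P6}, closure = {P1, P3, P4, P5, P6} → lossless.
Decomposition 3: common = {P2, P3}, closure = {P2, P3, P6} → lossy.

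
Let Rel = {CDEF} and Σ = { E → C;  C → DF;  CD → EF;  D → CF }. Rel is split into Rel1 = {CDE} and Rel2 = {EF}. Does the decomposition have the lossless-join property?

Yes

Common attributes: Rel1 ∩ Rel2 = {E}.
Closure of {E}: E → C applies, adding C; C → DF applies, adding DF. So (E)⁺ = {CDEF}.
This closure contains every attribute of Rel1, so Rel1 ∩ Rel2 → Rel1. The join is lossless.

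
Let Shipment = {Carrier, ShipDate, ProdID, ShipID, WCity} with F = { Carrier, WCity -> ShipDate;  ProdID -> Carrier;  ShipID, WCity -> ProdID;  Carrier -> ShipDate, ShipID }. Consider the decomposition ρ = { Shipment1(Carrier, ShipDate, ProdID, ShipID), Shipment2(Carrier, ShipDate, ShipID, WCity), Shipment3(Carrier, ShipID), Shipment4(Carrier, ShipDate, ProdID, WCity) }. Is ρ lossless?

Yes

Chase test. Columns are Carrier, ShipDate, ProdID, ShipID, WCity; row i has aⱼ where attribute j ∈ Shipmenti, else bᵢⱼ.
Initial tableau (one row per fragment):
  row 1: a1 a2 a3 a4 b15
  row 2: a1 a2 b23 a4 a5
  row 3: a1 b32 b33 a4 b35
  row 4: a1 a2 a3 b44 a5
Rows 1 and 3 agree on Carrier; apply Carrier→ShipDate, ShipID and equate their ShipDate, ShipID entries.
Rows 1 and 4 agree on Carrier; apply Carrier→ShipDate, ShipID and equate their ShipDate, ShipID entries.
Rows 2 and 4 agree on ShipID, WCity; apply ShipID, WCity→ProdID and equate their ProdID entries.
Row 2 is now all distinguished symbols — the join is lossless.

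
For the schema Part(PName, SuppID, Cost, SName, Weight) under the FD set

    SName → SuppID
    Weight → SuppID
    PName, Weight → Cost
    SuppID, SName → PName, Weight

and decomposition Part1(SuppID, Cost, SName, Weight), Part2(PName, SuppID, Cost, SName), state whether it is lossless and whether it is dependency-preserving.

Lossless test: (SuppID, Cost, SName)⁺ = {PName, SuppID, Cost, SName, Weight}, which contains all of one fragment — lossless.
Dependency preservation: the restricted closure of {PName, Weight} across the fragments never reaches {Cost}, so PName, Weight → Cost cannot be enforced without a join — not preserved.

lossless but not dependency-preserving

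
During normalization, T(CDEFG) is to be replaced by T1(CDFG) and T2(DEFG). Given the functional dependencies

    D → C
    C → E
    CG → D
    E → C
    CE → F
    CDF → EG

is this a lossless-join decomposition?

Common attributes: T1 ∩ T2 = {DFG}.
Closure of {DFG}: D → C applies, adding C; C → E applies, adding E. So (DFG)⁺ = {CDEFG}.
This closure contains every attribute of T1, so T1 ∩ T2 → T1. The join is lossless.

Yes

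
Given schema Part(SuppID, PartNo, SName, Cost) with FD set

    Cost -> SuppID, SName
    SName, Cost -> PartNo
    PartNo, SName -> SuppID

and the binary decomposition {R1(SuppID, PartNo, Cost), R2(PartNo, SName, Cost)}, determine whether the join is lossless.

Yes

Common attributes: R1 ∩ R2 = {PartNo, Cost}.
Closure of {PartNo, Cost}: Cost → SuppID, SName applies, adding SuppID, SName. So (PartNo, Cost)⁺ = {SuppID, PartNo, SName, Cost}.
This closure contains every attribute of R1, so R1 ∩ R2 → R1. The join is lossless.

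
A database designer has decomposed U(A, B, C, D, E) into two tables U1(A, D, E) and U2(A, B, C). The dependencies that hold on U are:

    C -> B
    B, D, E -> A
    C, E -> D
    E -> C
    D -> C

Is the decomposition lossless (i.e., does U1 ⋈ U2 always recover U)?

No

Common attributes: U1 ∩ U2 = {A}.
No dependency enlarges {A}, so (A)⁺ = {A}.
The closure contains neither all of U1 = {A, D, E} nor all of U2 = {A, B, C}, so the common attributes are not a superkey of either fragment. The join is lossy.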